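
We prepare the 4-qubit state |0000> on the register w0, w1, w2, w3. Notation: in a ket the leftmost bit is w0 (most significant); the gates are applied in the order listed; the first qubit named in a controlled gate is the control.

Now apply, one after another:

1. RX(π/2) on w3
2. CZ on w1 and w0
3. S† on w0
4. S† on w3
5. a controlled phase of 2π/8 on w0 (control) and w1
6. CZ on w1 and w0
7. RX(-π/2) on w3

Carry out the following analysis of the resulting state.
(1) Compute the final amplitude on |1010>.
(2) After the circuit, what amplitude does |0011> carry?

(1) The final state's coefficient on |1010> equals 0.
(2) The final state's coefficient on |0011> equals 0.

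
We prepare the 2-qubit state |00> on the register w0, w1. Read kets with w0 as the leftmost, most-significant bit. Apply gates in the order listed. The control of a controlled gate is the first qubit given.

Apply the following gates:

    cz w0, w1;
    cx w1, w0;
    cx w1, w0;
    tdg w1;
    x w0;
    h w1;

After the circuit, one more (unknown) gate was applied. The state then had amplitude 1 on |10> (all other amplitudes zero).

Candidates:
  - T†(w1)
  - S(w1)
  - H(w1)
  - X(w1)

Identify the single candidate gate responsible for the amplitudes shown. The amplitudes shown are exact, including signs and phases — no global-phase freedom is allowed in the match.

The applied gate was H(w1). Key observation: gates 2-3 undo each other exactly, leaving only the rest of the circuit to track.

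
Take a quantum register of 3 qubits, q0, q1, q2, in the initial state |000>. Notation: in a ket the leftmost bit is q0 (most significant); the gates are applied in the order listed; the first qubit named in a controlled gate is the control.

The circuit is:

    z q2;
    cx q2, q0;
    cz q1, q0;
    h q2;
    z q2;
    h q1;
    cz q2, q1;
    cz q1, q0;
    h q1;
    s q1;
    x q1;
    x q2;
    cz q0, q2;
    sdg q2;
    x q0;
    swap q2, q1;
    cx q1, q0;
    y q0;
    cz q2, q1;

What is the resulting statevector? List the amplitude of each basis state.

The resulting statevector has amplitude -sqrt(2)/2 on |000>, -sqrt(2)/2 on |111>, and 0 on every other basis state.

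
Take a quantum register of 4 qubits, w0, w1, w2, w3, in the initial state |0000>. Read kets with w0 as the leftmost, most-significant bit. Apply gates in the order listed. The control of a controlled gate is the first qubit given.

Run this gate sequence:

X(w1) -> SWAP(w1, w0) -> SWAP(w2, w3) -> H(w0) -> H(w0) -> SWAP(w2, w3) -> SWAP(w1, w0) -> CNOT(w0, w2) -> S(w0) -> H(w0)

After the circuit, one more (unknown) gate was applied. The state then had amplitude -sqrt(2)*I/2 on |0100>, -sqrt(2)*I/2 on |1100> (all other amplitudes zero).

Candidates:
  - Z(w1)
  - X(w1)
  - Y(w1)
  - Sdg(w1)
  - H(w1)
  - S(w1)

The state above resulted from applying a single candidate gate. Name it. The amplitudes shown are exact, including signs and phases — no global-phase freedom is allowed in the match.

It was Sdg(w1) that produced the state shown. Key observation: steps 2-7 multiply out to the identity, so the circuit reduces to the remaining gates.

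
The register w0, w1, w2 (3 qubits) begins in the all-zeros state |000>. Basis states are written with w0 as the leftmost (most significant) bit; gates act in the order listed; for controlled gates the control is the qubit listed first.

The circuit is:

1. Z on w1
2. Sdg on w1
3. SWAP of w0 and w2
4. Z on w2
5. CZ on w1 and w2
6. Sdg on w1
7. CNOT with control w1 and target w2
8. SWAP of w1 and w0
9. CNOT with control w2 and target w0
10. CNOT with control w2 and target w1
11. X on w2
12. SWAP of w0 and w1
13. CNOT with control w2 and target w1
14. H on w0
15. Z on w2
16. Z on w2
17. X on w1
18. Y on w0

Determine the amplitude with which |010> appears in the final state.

The final state's coefficient on |010> equals 0.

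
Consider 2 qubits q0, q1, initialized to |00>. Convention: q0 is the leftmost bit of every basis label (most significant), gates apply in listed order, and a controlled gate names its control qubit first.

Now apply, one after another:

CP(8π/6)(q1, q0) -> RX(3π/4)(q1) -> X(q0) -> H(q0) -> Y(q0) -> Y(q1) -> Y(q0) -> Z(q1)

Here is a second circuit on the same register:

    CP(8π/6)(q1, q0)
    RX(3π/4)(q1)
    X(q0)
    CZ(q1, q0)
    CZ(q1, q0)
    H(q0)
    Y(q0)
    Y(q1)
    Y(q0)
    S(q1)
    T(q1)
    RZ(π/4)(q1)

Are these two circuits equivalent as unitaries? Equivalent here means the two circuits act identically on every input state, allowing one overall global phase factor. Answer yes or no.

Yes: on every input state the two circuits agree up to one overall phase factor.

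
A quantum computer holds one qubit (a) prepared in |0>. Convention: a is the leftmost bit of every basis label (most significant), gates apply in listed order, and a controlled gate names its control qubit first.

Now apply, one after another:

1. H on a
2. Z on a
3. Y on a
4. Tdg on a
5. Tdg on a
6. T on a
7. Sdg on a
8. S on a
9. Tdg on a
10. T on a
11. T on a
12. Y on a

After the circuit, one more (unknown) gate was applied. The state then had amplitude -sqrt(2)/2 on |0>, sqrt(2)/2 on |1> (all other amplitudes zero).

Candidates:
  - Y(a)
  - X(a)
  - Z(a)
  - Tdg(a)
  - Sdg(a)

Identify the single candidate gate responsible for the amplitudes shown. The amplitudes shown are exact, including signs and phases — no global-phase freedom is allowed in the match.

The unique candidate consistent with the amplitudes is X(a).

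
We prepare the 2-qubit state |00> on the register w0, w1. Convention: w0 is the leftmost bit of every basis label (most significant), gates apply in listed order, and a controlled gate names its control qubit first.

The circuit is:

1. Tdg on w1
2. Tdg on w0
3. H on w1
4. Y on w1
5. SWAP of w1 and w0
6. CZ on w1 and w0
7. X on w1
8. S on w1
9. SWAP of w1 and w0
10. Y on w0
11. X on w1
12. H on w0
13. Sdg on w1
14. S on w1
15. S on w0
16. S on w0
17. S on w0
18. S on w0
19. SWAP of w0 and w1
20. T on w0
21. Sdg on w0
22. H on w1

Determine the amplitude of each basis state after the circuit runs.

The final amplitudes are sqrt(2)*I/2 on |00>, 0 on |01>, -sqrt(2)*exp(I*pi/4)/2 on |10>, 0 on |11>. Key observation: gates 15-18 undo each other exactly, leaving only the rest of the circuit to track.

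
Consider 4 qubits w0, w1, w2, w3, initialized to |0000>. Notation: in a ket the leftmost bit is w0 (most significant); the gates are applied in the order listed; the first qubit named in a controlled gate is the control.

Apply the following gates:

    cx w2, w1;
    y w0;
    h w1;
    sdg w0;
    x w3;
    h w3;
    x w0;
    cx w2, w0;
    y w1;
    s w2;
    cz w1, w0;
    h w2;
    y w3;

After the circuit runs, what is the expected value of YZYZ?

In the final state, YZYZ has expectation 0.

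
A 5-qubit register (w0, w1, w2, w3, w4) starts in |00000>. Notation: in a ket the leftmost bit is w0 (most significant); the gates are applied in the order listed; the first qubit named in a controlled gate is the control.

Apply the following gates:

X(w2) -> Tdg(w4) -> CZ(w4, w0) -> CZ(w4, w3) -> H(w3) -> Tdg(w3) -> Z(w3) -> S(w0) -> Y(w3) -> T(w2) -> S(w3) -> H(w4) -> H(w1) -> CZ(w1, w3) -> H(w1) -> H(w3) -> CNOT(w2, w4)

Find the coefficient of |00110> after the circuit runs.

The final state's coefficient on |00110> equals sqrt(2)*I/4.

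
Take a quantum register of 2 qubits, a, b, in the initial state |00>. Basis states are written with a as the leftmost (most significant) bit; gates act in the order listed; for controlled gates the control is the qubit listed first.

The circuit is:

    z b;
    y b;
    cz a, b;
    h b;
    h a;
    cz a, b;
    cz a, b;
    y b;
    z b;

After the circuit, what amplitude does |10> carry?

The amplitude on |10> is -1/2.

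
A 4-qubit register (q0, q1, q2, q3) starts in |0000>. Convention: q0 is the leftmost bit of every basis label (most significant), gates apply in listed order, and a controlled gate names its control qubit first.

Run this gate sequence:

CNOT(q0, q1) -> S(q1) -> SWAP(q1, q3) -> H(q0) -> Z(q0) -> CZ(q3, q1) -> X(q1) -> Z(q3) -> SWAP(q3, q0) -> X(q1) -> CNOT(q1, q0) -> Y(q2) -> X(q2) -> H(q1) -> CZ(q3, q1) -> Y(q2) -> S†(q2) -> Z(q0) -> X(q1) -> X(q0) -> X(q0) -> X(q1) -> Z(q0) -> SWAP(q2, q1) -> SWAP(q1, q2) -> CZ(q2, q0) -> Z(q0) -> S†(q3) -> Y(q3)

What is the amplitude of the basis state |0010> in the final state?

The amplitude on |0010> is I/2. Key observation: gates 18-23 undo each other exactly, leaving only the rest of the circuit to track.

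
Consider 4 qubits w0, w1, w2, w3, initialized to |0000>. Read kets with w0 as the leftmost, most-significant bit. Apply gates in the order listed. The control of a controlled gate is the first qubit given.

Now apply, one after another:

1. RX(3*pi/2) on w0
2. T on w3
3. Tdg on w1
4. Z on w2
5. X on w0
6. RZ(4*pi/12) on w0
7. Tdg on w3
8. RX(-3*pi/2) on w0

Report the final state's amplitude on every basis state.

After the circuit, the state carries amplitude 1/2 on |0000>, sqrt(3)/2 on |1000>, and 0 on every other basis state.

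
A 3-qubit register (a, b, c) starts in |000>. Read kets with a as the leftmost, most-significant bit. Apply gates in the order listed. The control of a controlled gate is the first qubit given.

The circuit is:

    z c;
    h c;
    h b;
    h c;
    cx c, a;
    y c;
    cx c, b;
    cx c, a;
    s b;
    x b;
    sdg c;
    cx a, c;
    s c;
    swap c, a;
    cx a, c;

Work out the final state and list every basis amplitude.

After the circuit, the state carries amplitude sqrt(2)*I/2 on |001>, sqrt(2)/2 on |011>, and 0 on every other basis state.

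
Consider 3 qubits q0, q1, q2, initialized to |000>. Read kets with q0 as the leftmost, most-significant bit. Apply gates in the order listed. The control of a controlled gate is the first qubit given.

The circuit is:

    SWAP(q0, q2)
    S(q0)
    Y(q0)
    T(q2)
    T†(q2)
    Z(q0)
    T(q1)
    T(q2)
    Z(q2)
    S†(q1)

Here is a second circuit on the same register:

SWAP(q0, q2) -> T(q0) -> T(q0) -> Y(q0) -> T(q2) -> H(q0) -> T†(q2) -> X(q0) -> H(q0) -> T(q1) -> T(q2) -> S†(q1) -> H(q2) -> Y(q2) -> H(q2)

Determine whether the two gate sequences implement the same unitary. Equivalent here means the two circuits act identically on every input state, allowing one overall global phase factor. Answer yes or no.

No: there is an input state on which the two circuits produce genuinely different outputs (not merely differing by a phase).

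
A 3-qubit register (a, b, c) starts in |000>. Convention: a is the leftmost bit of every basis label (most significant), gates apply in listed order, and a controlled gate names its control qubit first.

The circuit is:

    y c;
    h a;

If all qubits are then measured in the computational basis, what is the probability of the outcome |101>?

Outcome |101> occurs with probability 1/2.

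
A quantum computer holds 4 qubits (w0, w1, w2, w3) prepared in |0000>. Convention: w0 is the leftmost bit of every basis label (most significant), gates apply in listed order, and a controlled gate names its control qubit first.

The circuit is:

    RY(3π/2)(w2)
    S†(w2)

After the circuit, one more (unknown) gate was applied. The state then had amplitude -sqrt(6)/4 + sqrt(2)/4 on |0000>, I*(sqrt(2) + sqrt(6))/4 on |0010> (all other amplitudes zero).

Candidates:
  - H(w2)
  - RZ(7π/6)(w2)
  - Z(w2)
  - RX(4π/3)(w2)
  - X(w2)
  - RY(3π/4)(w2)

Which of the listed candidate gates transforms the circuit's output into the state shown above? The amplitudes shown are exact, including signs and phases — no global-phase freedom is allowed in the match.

The unique candidate consistent with the amplitudes is RX(4π/3)(w2).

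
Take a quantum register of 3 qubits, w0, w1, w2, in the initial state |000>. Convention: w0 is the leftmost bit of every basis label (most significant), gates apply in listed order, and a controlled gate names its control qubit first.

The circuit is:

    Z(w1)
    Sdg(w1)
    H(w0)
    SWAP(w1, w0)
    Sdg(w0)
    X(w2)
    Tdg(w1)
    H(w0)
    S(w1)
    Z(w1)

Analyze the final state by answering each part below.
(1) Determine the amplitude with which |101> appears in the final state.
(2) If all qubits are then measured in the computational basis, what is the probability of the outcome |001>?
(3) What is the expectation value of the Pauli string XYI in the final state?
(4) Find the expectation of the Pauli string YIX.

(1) The amplitude on |101> is 1/2.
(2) Outcome |001> occurs with probability 1/4.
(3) In the final state, XYI has expectation -sqrt(2)/2.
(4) The observable YIX averages to 0.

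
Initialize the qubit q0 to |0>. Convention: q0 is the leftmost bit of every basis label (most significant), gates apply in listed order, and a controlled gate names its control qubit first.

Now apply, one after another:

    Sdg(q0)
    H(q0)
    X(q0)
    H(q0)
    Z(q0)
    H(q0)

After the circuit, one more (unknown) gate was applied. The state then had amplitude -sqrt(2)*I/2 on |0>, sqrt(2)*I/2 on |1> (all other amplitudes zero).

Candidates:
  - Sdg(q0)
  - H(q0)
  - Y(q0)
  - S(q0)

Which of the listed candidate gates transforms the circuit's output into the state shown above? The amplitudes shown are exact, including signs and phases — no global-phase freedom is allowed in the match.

The unique candidate consistent with the amplitudes is Y(q0). Key observation: the block from step 2 through step 5 cancels to the identity and can be dropped.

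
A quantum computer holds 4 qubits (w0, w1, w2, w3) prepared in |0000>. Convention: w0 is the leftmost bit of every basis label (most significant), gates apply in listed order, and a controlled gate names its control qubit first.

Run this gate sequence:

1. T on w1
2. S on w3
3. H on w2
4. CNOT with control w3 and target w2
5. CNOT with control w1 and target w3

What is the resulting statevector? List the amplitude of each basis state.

The final amplitudes are sqrt(2)/2 on |0000>, sqrt(2)/2 on |0010>, and 0 on every other basis state.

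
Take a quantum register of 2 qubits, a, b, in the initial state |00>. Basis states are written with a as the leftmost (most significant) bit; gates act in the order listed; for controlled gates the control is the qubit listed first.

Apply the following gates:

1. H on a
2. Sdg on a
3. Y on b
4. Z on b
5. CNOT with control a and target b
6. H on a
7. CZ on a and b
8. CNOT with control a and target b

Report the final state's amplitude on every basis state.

The final amplitudes are -1/2 on |00>, -I/2 on |01>, I/2 on |10>, 1/2 on |11>.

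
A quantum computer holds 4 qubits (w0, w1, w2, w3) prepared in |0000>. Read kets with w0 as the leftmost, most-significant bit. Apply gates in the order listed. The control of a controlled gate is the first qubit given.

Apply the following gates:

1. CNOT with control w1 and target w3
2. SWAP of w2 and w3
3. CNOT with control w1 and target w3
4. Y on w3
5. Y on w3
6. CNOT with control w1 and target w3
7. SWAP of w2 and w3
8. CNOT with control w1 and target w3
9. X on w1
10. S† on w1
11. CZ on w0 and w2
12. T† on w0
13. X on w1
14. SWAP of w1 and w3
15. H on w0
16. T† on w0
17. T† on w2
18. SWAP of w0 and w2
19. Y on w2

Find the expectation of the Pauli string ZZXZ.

The observable ZZXZ averages to -sqrt(2)/2. Key observation: gates 1-8 undo each other exactly, leaving only the rest of the circuit to track.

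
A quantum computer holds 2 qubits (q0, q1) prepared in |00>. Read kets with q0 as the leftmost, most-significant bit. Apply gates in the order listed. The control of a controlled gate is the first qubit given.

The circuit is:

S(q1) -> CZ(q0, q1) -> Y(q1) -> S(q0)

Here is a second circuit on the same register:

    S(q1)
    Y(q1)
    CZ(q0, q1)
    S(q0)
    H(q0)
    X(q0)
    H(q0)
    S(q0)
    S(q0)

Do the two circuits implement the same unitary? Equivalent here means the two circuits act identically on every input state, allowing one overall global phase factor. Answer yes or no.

No — the two circuits implement different unitaries, even allowing a global phase.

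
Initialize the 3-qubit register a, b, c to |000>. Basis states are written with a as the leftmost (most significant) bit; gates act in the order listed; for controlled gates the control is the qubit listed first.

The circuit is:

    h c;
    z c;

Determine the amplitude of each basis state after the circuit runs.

The final amplitudes are sqrt(2)/2 on |000>, -sqrt(2)/2 on |001>, and 0 on every other basis state.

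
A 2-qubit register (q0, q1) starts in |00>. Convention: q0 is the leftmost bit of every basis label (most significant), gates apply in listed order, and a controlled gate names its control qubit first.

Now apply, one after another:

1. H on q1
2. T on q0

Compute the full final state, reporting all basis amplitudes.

The final amplitudes are sqrt(2)/2 on |00>, sqrt(2)/2 on |01>, 0 on |10>, 0 on |11>.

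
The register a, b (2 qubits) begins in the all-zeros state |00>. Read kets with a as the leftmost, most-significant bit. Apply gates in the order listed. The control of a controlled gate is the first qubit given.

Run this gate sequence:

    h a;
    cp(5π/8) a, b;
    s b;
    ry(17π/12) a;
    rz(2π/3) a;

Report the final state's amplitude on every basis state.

The final amplitudes are (-sqrt(4 - 2*sqrt(2))/8 + sqrt(12 - 6*sqrt(2))/8 + sqrt(2*sqrt(2) + 4)/8 + sqrt(6*sqrt(2) + 12)/8)*exp(2*I*pi/3) on |00>, 0 on |01>, (-sqrt(6*sqrt(2) + 12)/8 + sqrt(4 - 2*sqrt(2))/8 + sqrt(12 - 6*sqrt(2))/8 + sqrt(2*sqrt(2) + 4)/8)*exp(I*pi/3) on |10>, 0 on |11>.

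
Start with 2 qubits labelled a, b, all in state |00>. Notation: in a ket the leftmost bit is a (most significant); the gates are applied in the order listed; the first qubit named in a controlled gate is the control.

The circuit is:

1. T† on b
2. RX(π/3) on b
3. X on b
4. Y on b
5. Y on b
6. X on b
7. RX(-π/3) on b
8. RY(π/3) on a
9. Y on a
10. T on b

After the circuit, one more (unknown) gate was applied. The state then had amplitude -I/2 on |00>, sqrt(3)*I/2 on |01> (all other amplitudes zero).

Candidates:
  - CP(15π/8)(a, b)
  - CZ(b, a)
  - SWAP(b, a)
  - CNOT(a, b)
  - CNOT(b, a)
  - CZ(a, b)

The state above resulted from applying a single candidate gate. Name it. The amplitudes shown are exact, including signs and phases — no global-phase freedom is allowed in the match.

The unique candidate consistent with the amplitudes is SWAP(b, a). Key observation: gates 2-7 undo each other exactly, leaving only the rest of the circuit to track.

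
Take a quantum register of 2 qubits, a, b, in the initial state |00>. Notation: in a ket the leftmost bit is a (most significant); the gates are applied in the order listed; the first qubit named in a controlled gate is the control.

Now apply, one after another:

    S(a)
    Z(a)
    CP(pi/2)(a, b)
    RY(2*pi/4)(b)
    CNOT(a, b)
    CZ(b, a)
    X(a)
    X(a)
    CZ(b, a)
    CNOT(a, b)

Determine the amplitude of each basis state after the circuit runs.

After the circuit, the state carries amplitude sqrt(2)/2 on |00>, sqrt(2)/2 on |01>, 0 on |10>, 0 on |11>. Key observation: steps 5-10 multiply out to the identity, so the circuit reduces to the remaining gates.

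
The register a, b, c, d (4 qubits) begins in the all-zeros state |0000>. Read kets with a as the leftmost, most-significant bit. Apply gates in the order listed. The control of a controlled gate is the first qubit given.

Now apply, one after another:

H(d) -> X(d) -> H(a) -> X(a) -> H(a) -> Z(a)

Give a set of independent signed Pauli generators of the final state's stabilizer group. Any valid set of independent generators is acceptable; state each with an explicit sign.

The final state is stabilized by the group generated by +IIIX, +ZIII, +IZII, +IIZI; other independent generating sets are equally valid. Key observation: steps 3-6 multiply out to the identity, so the circuit reduces to the remaining gates.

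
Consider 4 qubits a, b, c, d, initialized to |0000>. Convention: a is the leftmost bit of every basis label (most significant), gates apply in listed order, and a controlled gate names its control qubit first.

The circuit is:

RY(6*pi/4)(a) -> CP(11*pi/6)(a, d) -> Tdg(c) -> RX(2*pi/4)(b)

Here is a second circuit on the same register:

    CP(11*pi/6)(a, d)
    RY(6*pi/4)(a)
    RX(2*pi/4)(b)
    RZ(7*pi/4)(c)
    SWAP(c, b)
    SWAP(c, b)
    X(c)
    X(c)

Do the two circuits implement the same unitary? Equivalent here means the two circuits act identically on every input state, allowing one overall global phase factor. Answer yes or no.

No — the two circuits implement different unitaries, even allowing a global phase.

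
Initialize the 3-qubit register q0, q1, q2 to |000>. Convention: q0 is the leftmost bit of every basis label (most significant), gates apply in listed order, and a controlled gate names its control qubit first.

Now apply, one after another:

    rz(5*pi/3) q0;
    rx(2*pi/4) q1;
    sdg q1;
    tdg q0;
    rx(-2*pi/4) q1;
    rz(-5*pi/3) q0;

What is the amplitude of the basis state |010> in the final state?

The amplitude on |010> is -1/2 + I/2.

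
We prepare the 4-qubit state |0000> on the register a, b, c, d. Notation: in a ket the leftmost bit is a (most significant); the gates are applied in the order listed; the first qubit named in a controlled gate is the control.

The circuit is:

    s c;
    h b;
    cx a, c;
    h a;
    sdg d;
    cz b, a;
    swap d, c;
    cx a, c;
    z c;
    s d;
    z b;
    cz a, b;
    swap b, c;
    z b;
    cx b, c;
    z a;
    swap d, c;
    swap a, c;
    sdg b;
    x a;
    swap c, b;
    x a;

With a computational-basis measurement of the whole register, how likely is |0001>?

A full measurement returns |0001> with probability 1/4.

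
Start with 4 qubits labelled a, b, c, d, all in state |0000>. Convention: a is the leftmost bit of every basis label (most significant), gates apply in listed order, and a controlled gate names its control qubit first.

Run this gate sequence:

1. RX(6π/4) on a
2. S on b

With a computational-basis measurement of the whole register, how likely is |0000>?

A full measurement returns |0000> with probability 1/2.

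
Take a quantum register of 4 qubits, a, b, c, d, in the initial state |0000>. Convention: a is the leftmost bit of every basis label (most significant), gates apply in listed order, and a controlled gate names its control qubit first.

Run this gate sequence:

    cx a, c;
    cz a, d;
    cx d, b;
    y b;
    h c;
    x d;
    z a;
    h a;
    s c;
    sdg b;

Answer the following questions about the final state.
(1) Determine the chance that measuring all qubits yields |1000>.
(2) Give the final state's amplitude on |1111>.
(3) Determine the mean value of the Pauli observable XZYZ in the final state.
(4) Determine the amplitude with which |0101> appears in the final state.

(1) A full measurement returns |1000> with probability 0.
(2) |1111> carries amplitude I/2 in the final state.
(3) The expectation value of XZYZ is 1.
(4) The final state's coefficient on |0101> equals 1/2.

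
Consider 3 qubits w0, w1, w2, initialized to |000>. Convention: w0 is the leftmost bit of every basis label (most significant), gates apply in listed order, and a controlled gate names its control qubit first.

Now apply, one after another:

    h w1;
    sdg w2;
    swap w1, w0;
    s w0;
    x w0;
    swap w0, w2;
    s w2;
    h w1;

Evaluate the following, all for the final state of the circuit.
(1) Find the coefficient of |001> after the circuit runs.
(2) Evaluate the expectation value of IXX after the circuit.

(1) The final state's coefficient on |001> equals I/2.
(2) In the final state, IXX has expectation 1.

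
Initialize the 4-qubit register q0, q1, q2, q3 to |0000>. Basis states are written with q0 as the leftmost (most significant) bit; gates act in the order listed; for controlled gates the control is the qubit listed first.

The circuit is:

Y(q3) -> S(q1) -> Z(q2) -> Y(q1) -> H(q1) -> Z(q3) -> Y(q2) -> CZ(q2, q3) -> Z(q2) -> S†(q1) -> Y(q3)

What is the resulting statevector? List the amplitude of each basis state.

The resulting statevector has amplitude sqrt(2)/2 on |0010>, sqrt(2)*I/2 on |0110>, and 0 on every other basis state.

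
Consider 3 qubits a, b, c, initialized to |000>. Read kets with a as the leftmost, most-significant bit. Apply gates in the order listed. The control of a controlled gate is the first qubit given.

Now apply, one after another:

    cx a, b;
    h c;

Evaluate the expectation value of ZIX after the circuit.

The expectation value of ZIX is 1.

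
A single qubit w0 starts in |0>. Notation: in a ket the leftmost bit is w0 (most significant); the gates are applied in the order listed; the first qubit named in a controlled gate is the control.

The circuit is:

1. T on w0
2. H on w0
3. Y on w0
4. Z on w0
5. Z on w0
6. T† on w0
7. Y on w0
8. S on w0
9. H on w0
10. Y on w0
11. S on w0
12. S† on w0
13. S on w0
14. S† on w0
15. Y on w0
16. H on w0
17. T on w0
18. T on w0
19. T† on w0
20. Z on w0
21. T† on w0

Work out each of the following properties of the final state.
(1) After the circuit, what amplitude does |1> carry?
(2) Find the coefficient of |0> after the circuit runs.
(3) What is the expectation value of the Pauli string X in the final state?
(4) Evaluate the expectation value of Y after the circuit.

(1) |1> carries amplitude -sqrt(2)*I/2 in the final state. Key observation: gates 9-16 undo each other exactly, leaving only the rest of the circuit to track.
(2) The final state's coefficient on |0> equals -sqrt(2)*exp(3*I*pi/4)/2.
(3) In the final state, X has expectation sqrt(2)/2.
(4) The expectation value of Y is -sqrt(2)/2.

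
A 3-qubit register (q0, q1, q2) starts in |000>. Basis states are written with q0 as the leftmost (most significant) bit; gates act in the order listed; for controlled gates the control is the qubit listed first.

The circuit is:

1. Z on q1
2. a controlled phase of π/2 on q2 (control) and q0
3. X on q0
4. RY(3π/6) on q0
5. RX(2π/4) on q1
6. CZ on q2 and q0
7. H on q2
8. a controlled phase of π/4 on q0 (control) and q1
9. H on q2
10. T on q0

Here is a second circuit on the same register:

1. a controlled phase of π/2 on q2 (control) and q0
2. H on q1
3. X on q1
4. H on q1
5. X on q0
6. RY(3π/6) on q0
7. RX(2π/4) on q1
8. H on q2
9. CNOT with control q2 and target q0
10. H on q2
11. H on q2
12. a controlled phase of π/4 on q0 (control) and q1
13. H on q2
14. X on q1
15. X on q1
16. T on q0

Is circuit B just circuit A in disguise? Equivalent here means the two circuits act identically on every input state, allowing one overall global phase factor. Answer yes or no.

No, they are not equivalent — no single phase factor reconciles the two unitaries.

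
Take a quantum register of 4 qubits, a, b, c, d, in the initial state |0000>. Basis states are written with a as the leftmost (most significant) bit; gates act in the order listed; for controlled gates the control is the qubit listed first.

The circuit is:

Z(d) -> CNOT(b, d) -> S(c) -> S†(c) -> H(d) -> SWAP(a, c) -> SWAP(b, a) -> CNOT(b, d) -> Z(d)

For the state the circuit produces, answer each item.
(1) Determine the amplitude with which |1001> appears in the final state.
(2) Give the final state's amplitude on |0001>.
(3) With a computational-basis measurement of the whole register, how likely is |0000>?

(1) The final state's coefficient on |1001> equals 0.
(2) The final state's coefficient on |0001> equals -sqrt(2)/2.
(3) A full measurement returns |0000> with probability 1/2.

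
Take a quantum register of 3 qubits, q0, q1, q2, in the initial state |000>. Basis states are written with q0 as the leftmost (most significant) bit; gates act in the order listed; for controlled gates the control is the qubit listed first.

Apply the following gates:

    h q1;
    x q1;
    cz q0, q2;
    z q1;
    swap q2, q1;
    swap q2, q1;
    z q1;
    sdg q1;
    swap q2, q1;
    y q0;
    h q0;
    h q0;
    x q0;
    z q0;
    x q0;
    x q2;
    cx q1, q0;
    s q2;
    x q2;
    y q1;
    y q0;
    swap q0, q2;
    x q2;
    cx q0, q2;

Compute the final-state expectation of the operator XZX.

In the final state, XZX has expectation 1. Key observation: gates 4-7 undo each other exactly, leaving only the rest of the circuit to track.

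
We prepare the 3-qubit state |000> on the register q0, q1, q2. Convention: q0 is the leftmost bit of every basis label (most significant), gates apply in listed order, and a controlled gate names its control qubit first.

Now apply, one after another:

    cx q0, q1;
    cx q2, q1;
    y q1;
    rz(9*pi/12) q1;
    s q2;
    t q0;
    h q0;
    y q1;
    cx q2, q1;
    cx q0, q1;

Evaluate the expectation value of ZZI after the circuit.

The observable ZZI averages to 1.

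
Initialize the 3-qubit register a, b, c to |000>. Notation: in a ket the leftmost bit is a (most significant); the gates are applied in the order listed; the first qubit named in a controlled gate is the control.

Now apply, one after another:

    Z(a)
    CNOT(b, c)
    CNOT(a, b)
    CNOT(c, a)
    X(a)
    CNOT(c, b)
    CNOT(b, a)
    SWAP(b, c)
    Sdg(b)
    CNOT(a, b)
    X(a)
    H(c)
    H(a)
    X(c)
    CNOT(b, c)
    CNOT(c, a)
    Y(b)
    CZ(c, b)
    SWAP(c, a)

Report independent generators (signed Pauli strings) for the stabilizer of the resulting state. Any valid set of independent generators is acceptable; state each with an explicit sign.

The final state is stabilized by the group generated by +XII, +IIX, +IZI; other independent generating sets are equally valid.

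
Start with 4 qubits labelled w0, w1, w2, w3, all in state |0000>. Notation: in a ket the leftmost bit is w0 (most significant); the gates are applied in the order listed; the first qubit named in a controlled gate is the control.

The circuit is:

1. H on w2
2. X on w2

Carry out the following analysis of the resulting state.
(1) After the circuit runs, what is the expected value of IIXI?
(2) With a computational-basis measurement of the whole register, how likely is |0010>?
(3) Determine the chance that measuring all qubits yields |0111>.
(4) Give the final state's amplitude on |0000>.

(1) In the final state, IIXI has expectation 1.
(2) The probability of measuring |0010> is 1/2.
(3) Outcome |0111> occurs with probability 0.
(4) |0000> carries amplitude sqrt(2)/2 in the final state.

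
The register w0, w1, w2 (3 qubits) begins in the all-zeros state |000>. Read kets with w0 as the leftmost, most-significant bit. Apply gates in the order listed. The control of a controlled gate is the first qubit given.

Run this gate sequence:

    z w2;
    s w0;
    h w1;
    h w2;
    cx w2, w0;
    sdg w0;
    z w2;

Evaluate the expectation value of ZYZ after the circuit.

The expectation value of ZYZ is 0.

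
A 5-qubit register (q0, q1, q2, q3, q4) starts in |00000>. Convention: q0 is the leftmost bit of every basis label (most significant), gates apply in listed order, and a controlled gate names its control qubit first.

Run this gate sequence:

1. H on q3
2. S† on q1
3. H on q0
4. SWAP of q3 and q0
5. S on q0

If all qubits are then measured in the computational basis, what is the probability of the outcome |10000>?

Outcome |10000> occurs with probability 1/4.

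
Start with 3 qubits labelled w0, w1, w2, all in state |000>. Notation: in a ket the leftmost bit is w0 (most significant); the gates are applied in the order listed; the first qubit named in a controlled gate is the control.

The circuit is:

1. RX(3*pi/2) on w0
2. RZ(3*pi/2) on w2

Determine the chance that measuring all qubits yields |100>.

Outcome |100> occurs with probability 1/2.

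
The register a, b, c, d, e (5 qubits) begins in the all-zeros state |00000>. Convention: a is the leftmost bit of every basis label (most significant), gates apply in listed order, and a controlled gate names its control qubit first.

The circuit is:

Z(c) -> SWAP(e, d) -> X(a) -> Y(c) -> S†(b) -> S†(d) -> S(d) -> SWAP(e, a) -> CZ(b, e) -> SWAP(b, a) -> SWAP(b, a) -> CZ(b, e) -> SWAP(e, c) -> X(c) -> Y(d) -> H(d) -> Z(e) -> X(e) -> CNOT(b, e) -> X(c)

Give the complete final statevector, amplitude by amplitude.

The resulting statevector has amplitude sqrt(2)/2 on |00100>, -sqrt(2)/2 on |00110>, and 0 on every other basis state. Key observation: the block from step 9 through step 12 cancels to the identity and can be dropped.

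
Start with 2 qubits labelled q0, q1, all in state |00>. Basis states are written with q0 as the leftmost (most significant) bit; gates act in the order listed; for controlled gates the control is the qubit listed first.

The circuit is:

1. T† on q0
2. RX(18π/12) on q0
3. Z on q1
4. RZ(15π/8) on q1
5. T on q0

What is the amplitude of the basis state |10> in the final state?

The final state's coefficient on |10> equals sqrt(2)*exp(13*I*pi/16)/2.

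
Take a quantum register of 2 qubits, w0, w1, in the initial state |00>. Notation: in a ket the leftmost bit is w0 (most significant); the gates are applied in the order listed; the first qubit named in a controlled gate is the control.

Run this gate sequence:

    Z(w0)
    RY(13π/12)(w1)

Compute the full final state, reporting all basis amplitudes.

The resulting statevector has amplitude -sqrt(sqrt(2) + 2)/4 + sqrt(6 - 3*sqrt(2))/4 on |00>, sqrt(2 - sqrt(2))/4 + sqrt(3*sqrt(2) + 6)/4 on |01>, 0 on |10>, 0 on |11>.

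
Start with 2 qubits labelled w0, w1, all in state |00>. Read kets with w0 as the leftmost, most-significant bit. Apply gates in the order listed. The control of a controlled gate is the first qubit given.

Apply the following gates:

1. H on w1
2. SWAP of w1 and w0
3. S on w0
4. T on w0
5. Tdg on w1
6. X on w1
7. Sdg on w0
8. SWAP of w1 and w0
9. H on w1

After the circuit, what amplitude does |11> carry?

|11> carries amplitude 1/2 - exp(I*pi/4)/2 in the final state.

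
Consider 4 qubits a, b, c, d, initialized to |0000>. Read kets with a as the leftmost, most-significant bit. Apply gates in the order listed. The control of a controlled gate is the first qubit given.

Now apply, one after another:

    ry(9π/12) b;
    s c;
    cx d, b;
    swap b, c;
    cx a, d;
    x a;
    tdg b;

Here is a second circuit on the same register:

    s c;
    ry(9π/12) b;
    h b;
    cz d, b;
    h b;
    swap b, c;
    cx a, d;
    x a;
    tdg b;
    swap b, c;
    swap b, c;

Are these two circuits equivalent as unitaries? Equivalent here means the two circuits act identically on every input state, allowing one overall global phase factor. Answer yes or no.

Yes — the two circuits implement the same unitary up to a global phase.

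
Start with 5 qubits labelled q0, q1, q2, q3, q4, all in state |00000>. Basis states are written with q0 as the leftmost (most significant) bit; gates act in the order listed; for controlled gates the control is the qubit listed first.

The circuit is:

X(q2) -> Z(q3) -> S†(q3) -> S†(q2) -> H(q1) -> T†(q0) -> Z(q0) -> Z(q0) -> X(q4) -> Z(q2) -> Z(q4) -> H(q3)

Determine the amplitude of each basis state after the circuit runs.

The final amplitudes are -I/2 on |00101>, -I/2 on |00111>, -I/2 on |01101>, -I/2 on |01111>, and 0 on every other basis state.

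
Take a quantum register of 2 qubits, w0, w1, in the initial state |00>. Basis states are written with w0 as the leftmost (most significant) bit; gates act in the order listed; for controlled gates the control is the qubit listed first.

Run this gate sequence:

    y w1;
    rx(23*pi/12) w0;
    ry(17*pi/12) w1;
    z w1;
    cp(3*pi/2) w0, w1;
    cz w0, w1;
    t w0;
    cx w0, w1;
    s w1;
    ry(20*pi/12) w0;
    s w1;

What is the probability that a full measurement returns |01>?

Outcome |01> occurs with probability sqrt(6)/64 + sqrt(2)/16 + 3/16.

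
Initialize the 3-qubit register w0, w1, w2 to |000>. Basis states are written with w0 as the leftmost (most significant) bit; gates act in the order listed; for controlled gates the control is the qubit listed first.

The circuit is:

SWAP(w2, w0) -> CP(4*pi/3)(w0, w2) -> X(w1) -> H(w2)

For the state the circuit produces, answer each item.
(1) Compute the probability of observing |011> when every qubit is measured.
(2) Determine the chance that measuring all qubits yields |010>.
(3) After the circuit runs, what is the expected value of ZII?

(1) Outcome |011> occurs with probability 1/2.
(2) A full measurement returns |010> with probability 1/2.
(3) The observable ZII averages to 1.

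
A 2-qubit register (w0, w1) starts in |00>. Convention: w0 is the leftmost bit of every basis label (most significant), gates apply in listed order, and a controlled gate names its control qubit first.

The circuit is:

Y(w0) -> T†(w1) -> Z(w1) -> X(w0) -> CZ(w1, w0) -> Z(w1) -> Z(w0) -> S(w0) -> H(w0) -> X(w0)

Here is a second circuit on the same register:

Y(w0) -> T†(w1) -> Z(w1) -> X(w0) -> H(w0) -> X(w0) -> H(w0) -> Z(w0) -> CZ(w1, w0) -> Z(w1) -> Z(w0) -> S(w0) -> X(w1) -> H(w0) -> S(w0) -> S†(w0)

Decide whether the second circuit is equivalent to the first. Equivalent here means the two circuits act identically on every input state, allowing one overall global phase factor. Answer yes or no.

No — the two circuits implement different unitaries, even allowing a global phase.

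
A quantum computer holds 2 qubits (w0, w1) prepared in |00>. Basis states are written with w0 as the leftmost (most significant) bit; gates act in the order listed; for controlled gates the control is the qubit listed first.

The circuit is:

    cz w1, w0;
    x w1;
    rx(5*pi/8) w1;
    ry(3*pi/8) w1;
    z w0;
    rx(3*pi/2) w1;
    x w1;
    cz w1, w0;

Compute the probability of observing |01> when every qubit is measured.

The probability of measuring |01> is 1/2 - sqrt(sqrt(2) + 2)/4.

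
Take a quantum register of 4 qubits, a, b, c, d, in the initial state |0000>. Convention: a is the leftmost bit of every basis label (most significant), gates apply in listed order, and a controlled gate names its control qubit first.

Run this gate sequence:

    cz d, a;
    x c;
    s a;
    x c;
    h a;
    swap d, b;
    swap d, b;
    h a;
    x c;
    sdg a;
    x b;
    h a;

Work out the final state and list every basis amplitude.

The final amplitudes are sqrt(2)/2 on |0110>, sqrt(2)/2 on |1110>, and 0 on every other basis state. Key observation: the block from step 3 through step 10 cancels to the identity and can be dropped.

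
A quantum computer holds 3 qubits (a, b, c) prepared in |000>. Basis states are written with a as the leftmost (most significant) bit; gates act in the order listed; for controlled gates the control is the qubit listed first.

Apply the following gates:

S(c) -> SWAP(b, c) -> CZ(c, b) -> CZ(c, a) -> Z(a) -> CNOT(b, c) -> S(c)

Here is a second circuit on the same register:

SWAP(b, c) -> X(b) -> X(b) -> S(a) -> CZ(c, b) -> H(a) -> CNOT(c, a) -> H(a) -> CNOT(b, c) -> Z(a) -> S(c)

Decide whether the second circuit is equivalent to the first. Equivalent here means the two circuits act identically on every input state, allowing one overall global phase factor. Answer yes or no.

No — the two circuits implement different unitaries, even allowing a global phase.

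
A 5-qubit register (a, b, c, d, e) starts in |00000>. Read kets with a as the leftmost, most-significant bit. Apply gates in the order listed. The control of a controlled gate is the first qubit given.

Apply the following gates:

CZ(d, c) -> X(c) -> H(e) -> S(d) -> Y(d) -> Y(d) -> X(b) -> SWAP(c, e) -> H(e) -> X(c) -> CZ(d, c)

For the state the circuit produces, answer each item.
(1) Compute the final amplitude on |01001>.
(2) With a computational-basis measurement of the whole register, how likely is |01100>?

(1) |01001> carries amplitude -1/2 in the final state.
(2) A full measurement returns |01100> with probability 1/4.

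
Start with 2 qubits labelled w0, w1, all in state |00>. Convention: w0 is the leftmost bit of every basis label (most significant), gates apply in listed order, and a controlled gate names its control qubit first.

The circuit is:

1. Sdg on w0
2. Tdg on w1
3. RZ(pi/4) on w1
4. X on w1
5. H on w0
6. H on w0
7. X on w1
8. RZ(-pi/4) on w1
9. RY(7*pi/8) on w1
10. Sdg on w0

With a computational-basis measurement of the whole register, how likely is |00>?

Outcome |00> occurs with probability cos(7*pi/16)**2.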